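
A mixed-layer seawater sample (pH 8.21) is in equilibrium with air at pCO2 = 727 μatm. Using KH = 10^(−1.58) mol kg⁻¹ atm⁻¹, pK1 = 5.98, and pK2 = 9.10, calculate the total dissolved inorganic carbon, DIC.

DIC = 3.68 mmol/kg

[CO2*] = KH · pCO2 = 10^(−1.58) × 727×10^-6 = 1.912×10^-5 mol/kg
α₀ = 1/(1 + K1/[H⁺] + K1K2/[H⁺]²) = 1/(1 + 10^+2.23 + 10^+1.34) = 0.005189
DIC = [CO2*]/α₀ = 1.912×10^-5 / 0.005189 = 3.68 mmol/kg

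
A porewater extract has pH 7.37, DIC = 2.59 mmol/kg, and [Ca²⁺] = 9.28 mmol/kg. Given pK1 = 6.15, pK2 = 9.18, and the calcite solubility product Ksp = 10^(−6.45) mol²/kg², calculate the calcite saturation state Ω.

Ω = 0.975

α₂ = 1 / (1 + [H⁺]/K2 + [H⁺]²/(K1K2)) = 1 / (1 + 10^+1.81 + 10^+0.59)
   = 1 / (1 + 64.565 + 3.8905) = 1/69.456 = 0.01440
[CO3²⁻] = α₂ × DIC = 0.01440 × 2.59 = 0.03729 mmol/kg
Ksp = 10^(−6.45) = 3.548×10^-7
Ω = [Ca²⁺][CO3²⁻]/Ksp = (9.28×10^-3)(3.729×10^-5) / 3.548×10^-7 = 0.975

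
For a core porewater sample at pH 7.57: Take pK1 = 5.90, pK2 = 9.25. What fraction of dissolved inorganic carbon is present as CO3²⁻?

α₂ = 1 / (1 + [H⁺]/K2 + [H⁺]²/(K1K2)) = 1 / (1 + 10^+1.68 + 10^+0.01)
   = 1 / (1 + 47.863 + 1.0233) = 1/49.886 = 0.02005

α₂ = 0.0200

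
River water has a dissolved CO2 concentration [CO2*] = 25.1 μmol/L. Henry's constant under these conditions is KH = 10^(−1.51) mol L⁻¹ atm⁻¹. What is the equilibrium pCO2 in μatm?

pCO2 = 812 μatm

KH = 10^(−1.51) = 3.090×10^-2 mol L⁻¹ atm⁻¹
pCO2 = [CO2*]/KH = 25.1×10^-6 / 3.090×10^-2 = 8.12×10^-4 atm = 812 μatm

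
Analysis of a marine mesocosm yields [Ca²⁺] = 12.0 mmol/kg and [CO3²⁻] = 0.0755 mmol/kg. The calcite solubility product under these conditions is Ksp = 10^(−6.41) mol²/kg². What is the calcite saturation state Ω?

Ω = 2.33

Ksp = 10^(−6.41) = 3.890×10^-7
Ω = [Ca²⁺][CO3²⁻]/Ksp = (12.0×10^-3)(0.0755×10^-3) / 3.890×10^-7 = 2.33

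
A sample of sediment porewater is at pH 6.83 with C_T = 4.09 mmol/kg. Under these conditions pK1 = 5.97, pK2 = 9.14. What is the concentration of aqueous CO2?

α₀ = 1 / (1 + K1/[H⁺] + K1K2/[H⁺]²) = 1 / (1 + 10^+0.86 + 10^-1.45)
   = 1 / (1 + 7.2444 + 0.035481) = 1/8.2798 = 0.1208
[CO2*] = α₀ × DIC = 0.1208 × 4.09 = 0.494 mmol/kg

[CO2*] = 0.494 mmol/kg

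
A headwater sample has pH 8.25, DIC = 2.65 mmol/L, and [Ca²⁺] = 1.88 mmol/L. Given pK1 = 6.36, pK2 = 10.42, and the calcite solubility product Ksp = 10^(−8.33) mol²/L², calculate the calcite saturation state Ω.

α₂ = 1 / (1 + [H⁺]/K2 + [H⁺]²/(K1K2)) = 1 / (1 + 10^+2.17 + 10^+0.28)
   = 1 / (1 + 147.91 + 1.9055) = 1/150.82 = 0.006631
[CO3²⁻] = α₂ × DIC = 0.006631 × 2.65 = 0.01757 mmol/L = 17.57 μmol/L
Ksp = 10^(−8.33) = 4.677×10^-9
Ω = [Ca²⁺][CO3²⁻]/Ksp = (1.88×10^-3)(1.757×10^-5) / 4.677×10^-9 = 7.06

Ω = 7.06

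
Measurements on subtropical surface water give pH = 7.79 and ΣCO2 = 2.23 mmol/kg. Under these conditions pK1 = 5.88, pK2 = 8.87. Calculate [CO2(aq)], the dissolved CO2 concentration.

[CO2*] = 0.0250 mmol/kg

α₀ = 1 / (1 + K1/[H⁺] + K1K2/[H⁺]²) = 1 / (1 + 10^+1.91 + 10^+0.83)
   = 1 / (1 + 81.283 + 6.7608) = 1/89.044 = 0.01123
[CO2*] = α₀ × DIC = 0.01123 × 2.23 = 0.0250 mmol/kg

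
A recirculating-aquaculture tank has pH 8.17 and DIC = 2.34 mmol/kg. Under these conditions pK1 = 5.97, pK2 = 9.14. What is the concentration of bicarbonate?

[HCO3⁻] = 2.10 mmol/kg

α₁ = 1 / (1 + [H⁺]/K1 + K2/[H⁺]) = 1 / (1 + 10^-2.20 + 10^-0.97)
   = 1 / (1 + 0.0063096 + 0.10715) = 1/1.1135 = 0.8981
[HCO3⁻] = α₁ × DIC = 0.8981 × 2.34 = 2.10 mmol/kg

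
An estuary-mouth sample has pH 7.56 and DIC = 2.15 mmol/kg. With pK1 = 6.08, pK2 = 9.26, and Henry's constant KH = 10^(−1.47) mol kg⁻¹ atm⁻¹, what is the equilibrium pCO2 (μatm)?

pCO2 = 2000 μatm

α₀ = 1 / (1 + K1/[H⁺] + K1K2/[H⁺]²) = 1 / (1 + 10^+1.48 + 10^-0.22)
   = 1 / (1 + 30.200 + 0.60256) = 1/31.802 = 0.03144
[CO2*] = α₀ × DIC = 0.03144 × 2.15 = 0.06761 mmol/kg
pCO2 = [CO2*]/KH = 6.761×10^-5 / 3.388×10^-2 = 2000 μatm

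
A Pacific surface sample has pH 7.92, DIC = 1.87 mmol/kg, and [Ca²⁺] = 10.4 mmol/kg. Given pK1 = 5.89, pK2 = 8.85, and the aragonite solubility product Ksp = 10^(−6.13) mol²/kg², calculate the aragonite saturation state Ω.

Ω = 2.74

α₂ = 1 / (1 + [H⁺]/K2 + [H⁺]²/(K1K2)) = 1 / (1 + 10^+0.93 + 10^-1.10)
   = 1 / (1 + 8.5114 + 0.079433) = 1/9.5908 = 0.1043
[CO3²⁻] = α₂ × DIC = 0.1043 × 1.87 = 0.1950 mmol/kg
Ksp = 10^(−6.13) = 7.413×10^-7
Ω = [Ca²⁺][CO3²⁻]/Ksp = (10.4×10^-3)(1.950×10^-4) / 7.413×10^-7 = 2.74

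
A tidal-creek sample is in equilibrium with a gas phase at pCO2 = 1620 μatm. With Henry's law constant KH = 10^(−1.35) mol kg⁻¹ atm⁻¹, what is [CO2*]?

[CO2*] = 72.4 μmol/kg

KH = 10^(−1.35) = 4.467×10^-2 mol kg⁻¹ atm⁻¹
[CO2*] = KH · pCO2 = 4.467×10^-2 × 1620×10^-6 atm = 7.24×10^-5 mol/kg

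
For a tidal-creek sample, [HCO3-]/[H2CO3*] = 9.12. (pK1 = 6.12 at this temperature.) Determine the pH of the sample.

pH = 7.08

From K1 = [H⁺][HCO3-]/[H2CO3*]:  pH = pK1 + log₁₀([HCO3-]/[H2CO3*])
log₁₀(9.12) = +0.960
pH = 6.12 + (+0.960) = 7.08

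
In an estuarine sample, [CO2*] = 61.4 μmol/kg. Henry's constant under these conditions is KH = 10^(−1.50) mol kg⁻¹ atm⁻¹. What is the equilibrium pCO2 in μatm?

KH = 10^(−1.50) = 3.162×10^-2 mol kg⁻¹ atm⁻¹
pCO2 = [CO2*]/KH = 61.4×10^-6 / 3.162×10^-2 = 1.94×10^-3 atm = 1940 μatm

pCO2 = 1940 μatm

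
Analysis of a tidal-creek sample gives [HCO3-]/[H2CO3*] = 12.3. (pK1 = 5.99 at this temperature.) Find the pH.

From K1 = [H⁺][HCO3-]/[H2CO3*]:  pH = pK1 + log₁₀([HCO3-]/[H2CO3*])
log₁₀(12.3) = +1.090
pH = 5.99 + (+1.090) = 7.08

pH = 7.08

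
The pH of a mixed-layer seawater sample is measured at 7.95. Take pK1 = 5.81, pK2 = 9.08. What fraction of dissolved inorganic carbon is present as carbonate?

α₂ = 0.0686

α₂ = 1 / (1 + [H⁺]/K2 + [H⁺]²/(K1K2)) = 1 / (1 + 10^+1.13 + 10^-1.01)
   = 1 / (1 + 13.490 + 0.097724) = 1/14.587 = 0.06855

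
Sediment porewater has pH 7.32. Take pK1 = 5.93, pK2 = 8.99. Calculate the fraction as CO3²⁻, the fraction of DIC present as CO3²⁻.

α₂ = 1 / (1 + [H⁺]/K2 + [H⁺]²/(K1K2)) = 1 / (1 + 10^+1.67 + 10^+0.28)
   = 1 / (1 + 46.774 + 1.9055) = 1/49.679 = 0.02013

α₂ = 0.0201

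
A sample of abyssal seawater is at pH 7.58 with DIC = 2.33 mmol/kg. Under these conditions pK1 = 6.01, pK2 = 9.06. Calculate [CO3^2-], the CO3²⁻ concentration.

[CO3²⁻] = 0.0728 mmol/kg

α₂ = 1 / (1 + [H⁺]/K2 + [H⁺]²/(K1K2)) = 1 / (1 + 10^+1.48 + 10^-0.09)
   = 1 / (1 + 30.200 + 0.81283) = 1/32.012 = 0.03124
[CO3²⁻] = α₂ × DIC = 0.03124 × 2.33 = 0.0728 mmol/kg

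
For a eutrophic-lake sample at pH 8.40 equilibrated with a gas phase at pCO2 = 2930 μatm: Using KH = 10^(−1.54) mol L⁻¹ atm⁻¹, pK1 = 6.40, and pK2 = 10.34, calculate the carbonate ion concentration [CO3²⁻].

[CO2*] = KH · pCO2 = 10^(−1.54) × 2930×10^-6 = 8.450×10^-5 mol/L
α₀ = 1/(1 + K1/[H⁺] + K1K2/[H⁺]²) = 1/(1 + 10^+2.00 + 10^+0.06) = 0.009790
DIC = [CO2*]/α₀ = 8.450×10^-5 / 0.009790 = 8.632 mmol/L
[CO3²⁻] = α₂·DIC; α₂ = 0.01124, so [CO3²⁻] = 0.01124 × 8.632 = 0.0970 mmol/L

[CO3²⁻] = 0.0970 mmol/L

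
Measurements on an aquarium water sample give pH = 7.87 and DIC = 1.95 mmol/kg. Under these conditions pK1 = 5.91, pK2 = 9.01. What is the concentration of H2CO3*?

α₀ = 1 / (1 + K1/[H⁺] + K1K2/[H⁺]²) = 1 / (1 + 10^+1.96 + 10^+0.82)
   = 1 / (1 + 91.201 + 6.6069) = 1/98.808 = 0.01012
[CO2*] = α₀ × DIC = 0.01012 × 1.95 = 0.0197 mmol/kg = 19.7 μmol/kg

[CO2*] = 19.7 μmol/kg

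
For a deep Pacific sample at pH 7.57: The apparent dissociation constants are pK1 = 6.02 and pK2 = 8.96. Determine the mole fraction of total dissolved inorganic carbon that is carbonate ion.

α₂ = 1 / (1 + [H⁺]/K2 + [H⁺]²/(K1K2)) = 1 / (1 + 10^+1.39 + 10^-0.16)
   = 1 / (1 + 24.547 + 0.69183) = 1/26.239 = 0.03811

α₂ = 0.0381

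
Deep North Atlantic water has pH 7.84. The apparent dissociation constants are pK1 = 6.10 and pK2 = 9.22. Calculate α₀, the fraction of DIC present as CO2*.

α₀ = 0.0172

α₀ = 1 / (1 + K1/[H⁺] + K1K2/[H⁺]²) = 1 / (1 + 10^+1.74 + 10^+0.36)
   = 1 / (1 + 54.954 + 2.2909) = 1/58.245 = 0.01717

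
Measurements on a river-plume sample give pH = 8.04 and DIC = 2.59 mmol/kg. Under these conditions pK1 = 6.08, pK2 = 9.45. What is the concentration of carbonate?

α₂ = 1 / (1 + [H⁺]/K2 + [H⁺]²/(K1K2)) = 1 / (1 + 10^+1.41 + 10^-0.55)
   = 1 / (1 + 25.704 + 0.28184) = 1/26.986 = 0.03706
[CO3²⁻] = α₂ × DIC = 0.03706 × 2.59 = 0.0960 mmol/kg

[CO3²⁻] = 0.0960 mmol/kg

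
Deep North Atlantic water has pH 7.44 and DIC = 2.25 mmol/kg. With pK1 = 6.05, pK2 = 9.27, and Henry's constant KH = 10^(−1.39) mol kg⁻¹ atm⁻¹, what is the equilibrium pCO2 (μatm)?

pCO2 = 2130 μatm

α₀ = 1 / (1 + K1/[H⁺] + K1K2/[H⁺]²) = 1 / (1 + 10^+1.39 + 10^-0.44)
   = 1 / (1 + 24.547 + 0.36308) = 1/25.910 = 0.03859
[CO2*] = α₀ × DIC = 0.03859 × 2.25 = 0.08684 mmol/kg
pCO2 = [CO2*]/KH = 8.684×10^-5 / 4.074×10^-2 = 2130 μatm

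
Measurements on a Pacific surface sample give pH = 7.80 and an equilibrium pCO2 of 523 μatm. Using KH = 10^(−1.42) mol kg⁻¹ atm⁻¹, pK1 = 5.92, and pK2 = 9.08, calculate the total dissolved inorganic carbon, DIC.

[CO2*] = KH · pCO2 = 10^(−1.42) × 523×10^-6 = 1.988×10^-5 mol/kg
α₀ = 1/(1 + K1/[H⁺] + K1K2/[H⁺]²) = 1/(1 + 10^+1.88 + 10^+0.60) = 0.01237
DIC = [CO2*]/α₀ = 1.988×10^-5 / 0.01237 = 1.61 mmol/kg

DIC = 1.61 mmol/kg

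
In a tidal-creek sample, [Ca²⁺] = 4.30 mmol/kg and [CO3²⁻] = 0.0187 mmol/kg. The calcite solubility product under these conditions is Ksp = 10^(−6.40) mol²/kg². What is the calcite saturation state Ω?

Ksp = 10^(−6.40) = 3.981×10^-7
Ω = [Ca²⁺][CO3²⁻]/Ksp = (4.30×10^-3)(0.0187×10^-3) / 3.981×10^-7 = 0.202

Ω = 0.202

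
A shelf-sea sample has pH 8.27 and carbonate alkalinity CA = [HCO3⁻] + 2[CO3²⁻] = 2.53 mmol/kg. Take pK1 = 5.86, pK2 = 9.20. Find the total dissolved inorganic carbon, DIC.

DIC = 2.30 mmol/kg

CA = [HCO3⁻] + 2[CO3²⁻] = (α₁ + 2α₂)·DIC
At pH 8.27: [H⁺]/K1 = 10^-2.41 = 0.0038905, K2/[H⁺] = 10^-0.93 = 0.11749
α₁ = 1/(1 + 0.0038905 + 0.11749) = 1/1.1214 = 0.8918; α₂ = α₁·K2/[H⁺] = 0.1048
α₁ + 2α₂ = 1.1013
DIC = CA / (α₁ + 2α₂) = 2.53 / 1.1013 = 2.30 mmol/kg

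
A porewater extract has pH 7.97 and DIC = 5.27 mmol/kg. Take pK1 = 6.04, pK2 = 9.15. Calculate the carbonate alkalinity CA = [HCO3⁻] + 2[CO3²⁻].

CA = 5.54 mmol/kg

CA = [HCO3⁻] + 2[CO3²⁻] = (α₁ + 2α₂)·DIC
At pH 7.97: [H⁺]/K1 = 10^-1.93 = 0.011749, K2/[H⁺] = 10^-1.18 = 0.066069
α₁ = 1/(1 + 0.011749 + 0.066069) = 1/1.0778 = 0.9278; α₂ = α₁·K2/[H⁺] = 0.06130
α₁ + 2α₂ = 1.0504
CA = 1.0504 × 5.27 = 5.54 mmol/kg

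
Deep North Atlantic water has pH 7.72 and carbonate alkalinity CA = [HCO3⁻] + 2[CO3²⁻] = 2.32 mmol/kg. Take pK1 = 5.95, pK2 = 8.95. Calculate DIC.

CA = [HCO3⁻] + 2[CO3²⁻] = (α₁ + 2α₂)·DIC
At pH 7.72: [H⁺]/K1 = 10^-1.77 = 0.016982, K2/[H⁺] = 10^-1.23 = 0.058884
α₁ = 1/(1 + 0.016982 + 0.058884) = 1/1.0759 = 0.9295; α₂ = α₁·K2/[H⁺] = 0.05473
α₁ + 2α₂ = 1.0389
DIC = CA / (α₁ + 2α₂) = 2.32 / 1.0389 = 2.23 mmol/kg

DIC = 2.23 mmol/kg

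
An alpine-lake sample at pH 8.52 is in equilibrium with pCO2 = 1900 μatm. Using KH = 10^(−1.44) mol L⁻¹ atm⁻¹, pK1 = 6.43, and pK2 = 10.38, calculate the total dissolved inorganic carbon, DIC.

[CO2*] = KH · pCO2 = 10^(−1.44) × 1900×10^-6 = 6.898×10^-5 mol/L
α₀ = 1/(1 + K1/[H⁺] + K1K2/[H⁺]²) = 1/(1 + 10^+2.09 + 10^+0.23) = 0.007954
DIC = [CO2*]/α₀ = 6.898×10^-5 / 0.007954 = 8.67 mmol/L

DIC = 8.67 mmol/L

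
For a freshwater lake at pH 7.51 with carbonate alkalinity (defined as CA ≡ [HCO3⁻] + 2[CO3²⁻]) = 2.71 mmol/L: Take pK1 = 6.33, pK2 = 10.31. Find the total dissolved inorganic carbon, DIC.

DIC = 2.88 mmol/L

CA = [HCO3⁻] + 2[CO3²⁻] = (α₁ + 2α₂)·DIC
At pH 7.51: [H⁺]/K1 = 10^-1.18 = 0.066069, K2/[H⁺] = 10^-2.80 = 0.0015849
α₁ = 1/(1 + 0.066069 + 0.0015849) = 1/1.0677 = 0.9366; α₂ = α₁·K2/[H⁺] = 0.001484
α₁ + 2α₂ = 0.9396
DIC = CA / (α₁ + 2α₂) = 2.71 / 0.9396 = 2.88 mmol/L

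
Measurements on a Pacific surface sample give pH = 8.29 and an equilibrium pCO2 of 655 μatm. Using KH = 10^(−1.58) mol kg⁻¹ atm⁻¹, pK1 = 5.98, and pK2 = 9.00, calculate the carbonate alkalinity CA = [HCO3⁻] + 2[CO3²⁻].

CA = 4.89 mmol/kg

[CO2*] = KH · pCO2 = 10^(−1.58) × 655×10^-6 = 1.723×10^-5 mol/kg
α₀ = 1/(1 + K1/[H⁺] + K1K2/[H⁺]²) = 1/(1 + 10^+2.31 + 10^+1.60) = 0.004082
DIC = [CO2*]/α₀ = 1.723×10^-5 / 0.004082 = 4.221 mmol/kg
CA = (α₁ + 2α₂)·DIC = (0.8334 + 2×0.1625) × 4.221 = 4.89 mmol/kg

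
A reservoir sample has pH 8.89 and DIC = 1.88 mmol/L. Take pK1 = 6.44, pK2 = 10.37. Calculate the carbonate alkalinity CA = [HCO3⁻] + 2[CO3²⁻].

CA = [HCO3⁻] + 2[CO3²⁻] = (α₁ + 2α₂)·DIC
At pH 8.89: [H⁺]/K1 = 10^-2.45 = 0.0035481, K2/[H⁺] = 10^-1.48 = 0.033113
α₁ = 1/(1 + 0.0035481 + 0.033113) = 1/1.0367 = 0.9646; α₂ = α₁·K2/[H⁺] = 0.03194
α₁ + 2α₂ = 1.0285
CA = 1.0285 × 1.88 = 1.93 mmol/L

CA = 1.93 mmol/L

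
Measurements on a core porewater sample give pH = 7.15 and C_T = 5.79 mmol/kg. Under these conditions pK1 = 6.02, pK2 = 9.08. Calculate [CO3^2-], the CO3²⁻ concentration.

[CO3²⁻] = 0.0626 mmol/kg

α₂ = 1 / (1 + [H⁺]/K2 + [H⁺]²/(K1K2)) = 1 / (1 + 10^+1.93 + 10^+0.80)
   = 1 / (1 + 85.114 + 6.3096) = 1/92.423 = 0.01082
[CO3²⁻] = α₂ × DIC = 0.01082 × 5.79 = 0.0626 mmol/kg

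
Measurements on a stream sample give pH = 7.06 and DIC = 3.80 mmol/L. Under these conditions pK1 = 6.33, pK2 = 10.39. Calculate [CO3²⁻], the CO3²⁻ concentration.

α₂ = 1 / (1 + [H⁺]/K2 + [H⁺]²/(K1K2)) = 1 / (1 + 10^+3.33 + 10^+2.60)
   = 1 / (1 + 2138.0 + 398.11) = 1/2537.1 = 0.0003942
[CO3²⁻] = α₂ × DIC = 0.0003942 × 3.80 = 0.00150 mmol/L = 1.50 μmol/L

[CO3²⁻] = 1.50 μmol/L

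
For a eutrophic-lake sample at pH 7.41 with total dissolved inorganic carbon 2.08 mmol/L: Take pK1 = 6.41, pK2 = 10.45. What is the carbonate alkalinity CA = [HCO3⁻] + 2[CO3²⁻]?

CA = [HCO3⁻] + 2[CO3²⁻] = (α₁ + 2α₂)·DIC
At pH 7.41: [H⁺]/K1 = 10^-1.00 = 0.10000, K2/[H⁺] = 10^-3.04 = 0.00091201
α₁ = 1/(1 + 0.10000 + 0.00091201) = 1/1.1009 = 0.9083; α₂ = α₁·K2/[H⁺] = 0.0008284
α₁ + 2α₂ = 0.9100
CA = 0.9100 × 2.08 = 1.89 mmol/L

CA = 1.89 mmol/L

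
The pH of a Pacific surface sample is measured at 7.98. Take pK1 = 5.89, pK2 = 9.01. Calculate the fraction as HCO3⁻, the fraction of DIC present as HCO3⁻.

α₁ = 0.908

α₁ = 1 / (1 + [H⁺]/K1 + K2/[H⁺]) = 1 / (1 + 10^-2.09 + 10^-1.03)
   = 1 / (1 + 0.0081283 + 0.093325) = 1/1.1015 = 0.9079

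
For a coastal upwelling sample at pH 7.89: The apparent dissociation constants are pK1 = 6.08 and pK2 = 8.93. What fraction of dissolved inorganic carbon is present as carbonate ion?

α₂ = 0.0824

α₂ = 1 / (1 + [H⁺]/K2 + [H⁺]²/(K1K2)) = 1 / (1 + 10^+1.04 + 10^-0.77)
   = 1 / (1 + 10.965 + 0.16982) = 1/12.135 = 0.08241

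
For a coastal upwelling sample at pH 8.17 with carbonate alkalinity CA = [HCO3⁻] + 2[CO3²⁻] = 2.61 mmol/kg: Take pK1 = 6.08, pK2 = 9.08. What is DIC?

CA = [HCO3⁻] + 2[CO3²⁻] = (α₁ + 2α₂)·DIC
At pH 8.17: [H⁺]/K1 = 10^-2.09 = 0.0081283, K2/[H⁺] = 10^-0.91 = 0.12303
α₁ = 1/(1 + 0.0081283 + 0.12303) = 1/1.1312 = 0.8841; α₂ = α₁·K2/[H⁺] = 0.1088
α₁ + 2α₂ = 1.1016
DIC = CA / (α₁ + 2α₂) = 2.61 / 1.1016 = 2.37 mmol/kg

DIC = 2.37 mmol/kg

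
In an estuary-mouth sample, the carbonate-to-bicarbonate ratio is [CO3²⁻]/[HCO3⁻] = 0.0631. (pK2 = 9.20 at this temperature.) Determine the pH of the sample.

pH = 8.00

From K2 = [H⁺][CO3²⁻]/[HCO3⁻]:  pH = pK2 + log₁₀([CO3²⁻]/[HCO3⁻])
log₁₀(0.0631) = -1.200
pH = 9.20 + (-1.200) = 8.00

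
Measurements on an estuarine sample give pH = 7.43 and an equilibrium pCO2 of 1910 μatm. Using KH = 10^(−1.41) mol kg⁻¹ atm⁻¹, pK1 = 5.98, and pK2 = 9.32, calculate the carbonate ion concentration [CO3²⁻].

[CO3²⁻] = 0.0270 mmol/kg

[CO2*] = KH · pCO2 = 10^(−1.41) × 1910×10^-6 = 7.431×10^-5 mol/kg
α₀ = 1/(1 + K1/[H⁺] + K1K2/[H⁺]²) = 1/(1 + 10^+1.45 + 10^-0.44) = 0.03384
DIC = [CO2*]/α₀ = 7.431×10^-5 / 0.03384 = 2.196 mmol/kg
[CO3²⁻] = α₂·DIC; α₂ = 0.01229, so [CO3²⁻] = 0.01229 × 2.196 = 0.0270 mmol/kg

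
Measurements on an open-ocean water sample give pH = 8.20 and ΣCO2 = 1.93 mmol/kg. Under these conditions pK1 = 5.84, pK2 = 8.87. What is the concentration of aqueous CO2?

α₀ = 1 / (1 + K1/[H⁺] + K1K2/[H⁺]²) = 1 / (1 + 10^+2.36 + 10^+1.69)
   = 1 / (1 + 229.09 + 48.978) = 1/279.06 = 0.003583
[CO2*] = α₀ × DIC = 0.003583 × 1.93 = 0.00692 mmol/kg = 6.92 μmol/kg

[CO2*] = 6.92 μmol/kg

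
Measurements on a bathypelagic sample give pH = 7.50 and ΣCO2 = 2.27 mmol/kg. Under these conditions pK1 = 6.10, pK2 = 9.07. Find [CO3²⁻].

α₂ = 1 / (1 + [H⁺]/K2 + [H⁺]²/(K1K2)) = 1 / (1 + 10^+1.57 + 10^+0.17)
   = 1 / (1 + 37.154 + 1.4791) = 1/39.633 = 0.02523
[CO3²⁻] = α₂ × DIC = 0.02523 × 2.27 = 0.0573 mmol/kg

[CO3²⁻] = 0.0573 mmol/kg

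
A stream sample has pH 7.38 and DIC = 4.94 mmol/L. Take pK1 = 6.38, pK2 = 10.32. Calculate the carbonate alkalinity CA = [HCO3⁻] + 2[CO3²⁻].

CA = [HCO3⁻] + 2[CO3²⁻] = (α₁ + 2α₂)·DIC
At pH 7.38: [H⁺]/K1 = 10^-1.00 = 0.10000, K2/[H⁺] = 10^-2.94 = 0.0011482
α₁ = 1/(1 + 0.10000 + 0.0011482) = 1/1.1011 = 0.9081; α₂ = α₁·K2/[H⁺] = 0.001043
α₁ + 2α₂ = 0.9102
CA = 0.9102 × 4.94 = 4.50 mmol/L

CA = 4.50 mmol/L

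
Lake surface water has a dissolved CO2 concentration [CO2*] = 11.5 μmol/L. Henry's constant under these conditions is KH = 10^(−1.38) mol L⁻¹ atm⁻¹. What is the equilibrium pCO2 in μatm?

KH = 10^(−1.38) = 4.169×10^-2 mol L⁻¹ atm⁻¹
pCO2 = [CO2*]/KH = 11.5×10^-6 / 4.169×10^-2 = 2.76×10^-4 atm = 276 μatm

pCO2 = 276 μatm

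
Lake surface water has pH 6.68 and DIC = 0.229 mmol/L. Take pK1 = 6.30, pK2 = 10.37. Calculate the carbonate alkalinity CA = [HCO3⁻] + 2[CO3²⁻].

CA = 0.162 mmol/L

CA = [HCO3⁻] + 2[CO3²⁻] = (α₁ + 2α₂)·DIC
At pH 6.68: [H⁺]/K1 = 10^-0.38 = 0.41687, K2/[H⁺] = 10^-3.69 = 0.00020417
α₁ = 1/(1 + 0.41687 + 0.00020417) = 1/1.4171 = 0.7057; α₂ = α₁·K2/[H⁺] = 0.0001441
α₁ + 2α₂ = 0.7060
CA = 0.7060 × 0.229 = 0.162 mmol/L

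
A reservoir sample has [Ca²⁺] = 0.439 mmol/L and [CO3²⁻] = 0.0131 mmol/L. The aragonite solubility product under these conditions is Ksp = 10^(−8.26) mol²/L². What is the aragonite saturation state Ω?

Ω = 1.05

Ksp = 10^(−8.26) = 5.495×10^-9
Ω = [Ca²⁺][CO3²⁻]/Ksp = (0.439×10^-3)(0.0131×10^-3) / 5.495×10^-9 = 1.05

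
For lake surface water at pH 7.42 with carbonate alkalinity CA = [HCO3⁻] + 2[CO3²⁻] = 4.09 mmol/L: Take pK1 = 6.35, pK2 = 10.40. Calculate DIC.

DIC = 4.43 mmol/L

CA = [HCO3⁻] + 2[CO3²⁻] = (α₁ + 2α₂)·DIC
At pH 7.42: [H⁺]/K1 = 10^-1.07 = 0.085114, K2/[H⁺] = 10^-2.98 = 0.0010471
α₁ = 1/(1 + 0.085114 + 0.0010471) = 1/1.0862 = 0.9207; α₂ = α₁·K2/[H⁺] = 0.0009641
α₁ + 2α₂ = 0.9226
DIC = CA / (α₁ + 2α₂) = 4.09 / 0.9226 = 4.43 mmol/L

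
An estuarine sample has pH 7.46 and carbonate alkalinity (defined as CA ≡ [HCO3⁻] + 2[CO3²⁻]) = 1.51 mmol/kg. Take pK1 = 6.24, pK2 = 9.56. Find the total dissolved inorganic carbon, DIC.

DIC = 1.59 mmol/kg

CA = [HCO3⁻] + 2[CO3²⁻] = (α₁ + 2α₂)·DIC
At pH 7.46: [H⁺]/K1 = 10^-1.22 = 0.060256, K2/[H⁺] = 10^-2.10 = 0.0079433
α₁ = 1/(1 + 0.060256 + 0.0079433) = 1/1.0682 = 0.9362; α₂ = α₁·K2/[H⁺] = 0.007436
α₁ + 2α₂ = 0.9510
DIC = CA / (α₁ + 2α₂) = 1.51 / 0.9510 = 1.59 mmol/kg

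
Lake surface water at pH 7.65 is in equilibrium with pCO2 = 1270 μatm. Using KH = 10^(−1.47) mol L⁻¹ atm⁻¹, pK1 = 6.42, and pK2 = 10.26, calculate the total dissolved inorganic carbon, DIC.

DIC = 0.776 mmol/L

[CO2*] = KH · pCO2 = 10^(−1.47) × 1270×10^-6 = 4.303×10^-5 mol/L
α₀ = 1/(1 + K1/[H⁺] + K1K2/[H⁺]²) = 1/(1 + 10^+1.23 + 10^-1.38) = 0.05548
DIC = [CO2*]/α₀ = 4.303×10^-5 / 0.05548 = 0.776 mmol/L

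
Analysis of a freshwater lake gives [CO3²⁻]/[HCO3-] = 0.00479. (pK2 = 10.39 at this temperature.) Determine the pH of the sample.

From K2 = [H⁺][CO3²⁻]/[HCO3-]:  pH = pK2 + log₁₀([CO3²⁻]/[HCO3-])
log₁₀(0.00479) = -2.320
pH = 10.39 + (-2.320) = 8.07

pH = 8.07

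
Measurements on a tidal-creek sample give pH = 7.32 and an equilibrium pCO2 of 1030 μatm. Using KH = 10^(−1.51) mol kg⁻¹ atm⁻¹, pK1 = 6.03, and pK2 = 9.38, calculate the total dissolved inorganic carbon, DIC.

DIC = 0.658 mmol/kg

[CO2*] = KH · pCO2 = 10^(−1.51) × 1030×10^-6 = 3.183×10^-5 mol/kg
α₀ = 1/(1 + K1/[H⁺] + K1K2/[H⁺]²) = 1/(1 + 10^+1.29 + 10^-0.77) = 0.04838
DIC = [CO2*]/α₀ = 3.183×10^-5 / 0.04838 = 0.658 mmol/kg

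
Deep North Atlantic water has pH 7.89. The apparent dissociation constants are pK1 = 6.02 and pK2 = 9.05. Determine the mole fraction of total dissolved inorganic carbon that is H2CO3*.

α₀ = 0.0125

α₀ = 1 / (1 + K1/[H⁺] + K1K2/[H⁺]²) = 1 / (1 + 10^+1.87 + 10^+0.71)
   = 1 / (1 + 74.131 + 5.1286) = 1/80.260 = 0.01246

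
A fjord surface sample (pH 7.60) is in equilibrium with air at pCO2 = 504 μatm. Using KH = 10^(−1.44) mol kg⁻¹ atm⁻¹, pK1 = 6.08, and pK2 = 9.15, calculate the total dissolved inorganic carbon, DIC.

DIC = 0.641 mmol/kg

[CO2*] = KH · pCO2 = 10^(−1.44) × 504×10^-6 = 1.830×10^-5 mol/kg
α₀ = 1/(1 + K1/[H⁺] + K1K2/[H⁺]²) = 1/(1 + 10^+1.52 + 10^-0.03) = 0.02853
DIC = [CO2*]/α₀ = 1.830×10^-5 / 0.02853 = 0.641 mmol/kg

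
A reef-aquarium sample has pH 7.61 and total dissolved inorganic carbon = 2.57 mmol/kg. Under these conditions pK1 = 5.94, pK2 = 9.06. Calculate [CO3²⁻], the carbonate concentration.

[CO3²⁻] = 0.0863 mmol/kg

α₂ = 1 / (1 + [H⁺]/K2 + [H⁺]²/(K1K2)) = 1 / (1 + 10^+1.45 + 10^-0.22)
   = 1 / (1 + 28.184 + 0.60256) = 1/29.786 = 0.03357
[CO3²⁻] = α₂ × DIC = 0.03357 × 2.57 = 0.0863 mmol/kg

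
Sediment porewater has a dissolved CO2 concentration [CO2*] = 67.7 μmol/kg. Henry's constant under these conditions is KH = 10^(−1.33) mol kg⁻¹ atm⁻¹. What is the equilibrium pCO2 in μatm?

pCO2 = 1450 μatm

KH = 10^(−1.33) = 4.677×10^-2 mol kg⁻¹ atm⁻¹
pCO2 = [CO2*]/KH = 67.7×10^-6 / 4.677×10^-2 = 1.45×10^-3 atm = 1450 μatm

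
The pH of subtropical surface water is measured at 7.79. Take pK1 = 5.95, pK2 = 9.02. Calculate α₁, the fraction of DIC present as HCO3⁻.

α₁ = 1 / (1 + [H⁺]/K1 + K2/[H⁺]) = 1 / (1 + 10^-1.84 + 10^-1.23)
   = 1 / (1 + 0.014454 + 0.058884) = 1/1.0733 = 0.9317

α₁ = 0.932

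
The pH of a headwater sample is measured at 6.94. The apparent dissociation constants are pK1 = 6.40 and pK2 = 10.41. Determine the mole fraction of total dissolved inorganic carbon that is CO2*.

α₀ = 0.224

α₀ = 1 / (1 + K1/[H⁺] + K1K2/[H⁺]²) = 1 / (1 + 10^+0.54 + 10^-2.93)
   = 1 / (1 + 3.4674 + 0.0011749) = 1/4.4685 = 0.2238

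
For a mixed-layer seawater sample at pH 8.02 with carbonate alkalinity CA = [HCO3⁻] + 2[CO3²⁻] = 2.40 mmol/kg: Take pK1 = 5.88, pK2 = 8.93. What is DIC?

DIC = 2.18 mmol/kg

CA = [HCO3⁻] + 2[CO3²⁻] = (α₁ + 2α₂)·DIC
At pH 8.02: [H⁺]/K1 = 10^-2.14 = 0.0072444, K2/[H⁺] = 10^-0.91 = 0.12303
α₁ = 1/(1 + 0.0072444 + 0.12303) = 1/1.1303 = 0.8847; α₂ = α₁·K2/[H⁺] = 0.1088
α₁ + 2α₂ = 1.1024
DIC = CA / (α₁ + 2α₂) = 2.40 / 1.1024 = 2.18 mmol/kg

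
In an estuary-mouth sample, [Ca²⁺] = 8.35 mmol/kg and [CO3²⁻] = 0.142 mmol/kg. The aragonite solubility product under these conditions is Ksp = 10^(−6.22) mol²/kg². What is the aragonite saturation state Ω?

Ksp = 10^(−6.22) = 6.026×10^-7
Ω = [Ca²⁺][CO3²⁻]/Ksp = (8.35×10^-3)(0.142×10^-3) / 6.026×10^-7 = 1.97

Ω = 1.97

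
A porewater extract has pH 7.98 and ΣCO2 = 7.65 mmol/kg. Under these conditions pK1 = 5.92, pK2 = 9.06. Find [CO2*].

[CO2*] = 0.0610 mmol/kg

α₀ = 1 / (1 + K1/[H⁺] + K1K2/[H⁺]²) = 1 / (1 + 10^+2.06 + 10^+0.98)
   = 1 / (1 + 114.82 + 9.5499) = 1/125.37 = 0.007977
[CO2*] = α₀ × DIC = 0.007977 × 7.65 = 0.0610 mmol/kg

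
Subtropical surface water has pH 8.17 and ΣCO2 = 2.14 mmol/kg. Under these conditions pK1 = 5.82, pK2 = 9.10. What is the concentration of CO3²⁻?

α₂ = 1 / (1 + [H⁺]/K2 + [H⁺]²/(K1K2)) = 1 / (1 + 10^+0.93 + 10^-1.42)
   = 1 / (1 + 8.5114 + 0.038019) = 1/9.5494 = 0.1047
[CO3²⁻] = α₂ × DIC = 0.1047 × 2.14 = 0.224 mmol/kg

[CO3²⁻] = 0.224 mmol/kg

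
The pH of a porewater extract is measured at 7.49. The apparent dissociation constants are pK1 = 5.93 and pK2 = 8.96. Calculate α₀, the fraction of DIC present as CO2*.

α₀ = 0.0259

α₀ = 1 / (1 + K1/[H⁺] + K1K2/[H⁺]²) = 1 / (1 + 10^+1.56 + 10^+0.09)
   = 1 / (1 + 36.308 + 1.2303) = 1/38.538 = 0.02595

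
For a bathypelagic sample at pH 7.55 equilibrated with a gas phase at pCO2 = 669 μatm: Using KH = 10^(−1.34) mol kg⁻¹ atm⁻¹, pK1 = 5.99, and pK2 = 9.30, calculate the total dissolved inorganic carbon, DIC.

DIC = 1.16 mmol/kg

[CO2*] = KH · pCO2 = 10^(−1.34) × 669×10^-6 = 3.058×10^-5 mol/kg
α₀ = 1/(1 + K1/[H⁺] + K1K2/[H⁺]²) = 1/(1 + 10^+1.56 + 10^-0.19) = 0.02635
DIC = [CO2*]/α₀ = 3.058×10^-5 / 0.02635 = 1.16 mmol/kg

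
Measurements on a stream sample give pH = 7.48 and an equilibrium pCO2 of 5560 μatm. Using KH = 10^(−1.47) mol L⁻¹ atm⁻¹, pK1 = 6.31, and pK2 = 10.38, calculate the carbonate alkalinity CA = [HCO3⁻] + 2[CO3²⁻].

[CO2*] = KH · pCO2 = 10^(−1.47) × 5560×10^-6 = 1.884×10^-4 mol/L
α₀ = 1/(1 + K1/[H⁺] + K1K2/[H⁺]²) = 1/(1 + 10^+1.17 + 10^-1.73) = 0.06325
DIC = [CO2*]/α₀ = 1.884×10^-4 / 0.06325 = 2.979 mmol/L
CA = (α₁ + 2α₂)·DIC = (0.9356 + 2×0.001178) × 2.979 = 2.79 mmol/L

CA = 2.79 mmol/L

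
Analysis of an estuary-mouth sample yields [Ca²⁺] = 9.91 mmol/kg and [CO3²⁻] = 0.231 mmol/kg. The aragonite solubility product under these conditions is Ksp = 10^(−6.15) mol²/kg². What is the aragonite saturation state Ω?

Ksp = 10^(−6.15) = 7.079×10^-7
Ω = [Ca²⁺][CO3²⁻]/Ksp = (9.91×10^-3)(0.231×10^-3) / 7.079×10^-7 = 3.23

Ω = 3.23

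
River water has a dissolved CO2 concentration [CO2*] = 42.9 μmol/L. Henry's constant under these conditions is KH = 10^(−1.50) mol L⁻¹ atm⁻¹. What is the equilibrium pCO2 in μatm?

KH = 10^(−1.50) = 3.162×10^-2 mol L⁻¹ atm⁻¹
pCO2 = [CO2*]/KH = 42.9×10^-6 / 3.162×10^-2 = 1.36×10^-3 atm = 1360 μatm

pCO2 = 1360 μatm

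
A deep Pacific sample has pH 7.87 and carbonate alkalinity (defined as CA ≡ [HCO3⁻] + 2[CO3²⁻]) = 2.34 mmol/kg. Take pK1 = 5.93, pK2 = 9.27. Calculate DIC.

DIC = 2.28 mmol/kg

CA = [HCO3⁻] + 2[CO3²⁻] = (α₁ + 2α₂)·DIC
At pH 7.87: [H⁺]/K1 = 10^-1.94 = 0.011482, K2/[H⁺] = 10^-1.40 = 0.039811
α₁ = 1/(1 + 0.011482 + 0.039811) = 1/1.0513 = 0.9512; α₂ = α₁·K2/[H⁺] = 0.03787
α₁ + 2α₂ = 1.0269
DIC = CA / (α₁ + 2α₂) = 2.34 / 1.0269 = 2.28 mmol/kg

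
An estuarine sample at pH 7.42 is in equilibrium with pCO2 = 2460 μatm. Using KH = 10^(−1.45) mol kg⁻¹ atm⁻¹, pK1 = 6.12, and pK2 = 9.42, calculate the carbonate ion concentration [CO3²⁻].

[CO3²⁻] = 17.4 μmol/kg

[CO2*] = KH · pCO2 = 10^(−1.45) × 2460×10^-6 = 8.728×10^-5 mol/kg
α₀ = 1/(1 + K1/[H⁺] + K1K2/[H⁺]²) = 1/(1 + 10^+1.30 + 10^-0.70) = 0.04728
DIC = [CO2*]/α₀ = 8.728×10^-5 / 0.04728 = 1.846 mmol/kg
[CO3²⁻] = α₂·DIC; α₂ = 0.009433, so [CO3²⁻] = 0.009433 × 1.846 = 0.0174 mmol/kg = 17.4 μmol/kg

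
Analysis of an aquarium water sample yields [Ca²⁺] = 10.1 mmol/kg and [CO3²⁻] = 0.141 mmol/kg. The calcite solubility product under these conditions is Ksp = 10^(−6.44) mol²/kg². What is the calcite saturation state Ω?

Ksp = 10^(−6.44) = 3.631×10^-7
Ω = [Ca²⁺][CO3²⁻]/Ksp = (10.1×10^-3)(0.141×10^-3) / 3.631×10^-7 = 3.92

Ω = 3.92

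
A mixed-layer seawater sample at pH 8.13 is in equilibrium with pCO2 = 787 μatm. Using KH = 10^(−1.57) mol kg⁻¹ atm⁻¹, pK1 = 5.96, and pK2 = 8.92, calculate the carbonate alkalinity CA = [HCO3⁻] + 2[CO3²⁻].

[CO2*] = KH · pCO2 = 10^(−1.57) × 787×10^-6 = 2.118×10^-5 mol/kg
α₀ = 1/(1 + K1/[H⁺] + K1K2/[H⁺]²) = 1/(1 + 10^+2.17 + 10^+1.38) = 0.005784
DIC = [CO2*]/α₀ = 2.118×10^-5 / 0.005784 = 3.662 mmol/kg
CA = (α₁ + 2α₂)·DIC = (0.8555 + 2×0.1387) × 3.662 = 4.15 mmol/kg

CA = 4.15 mmol/kg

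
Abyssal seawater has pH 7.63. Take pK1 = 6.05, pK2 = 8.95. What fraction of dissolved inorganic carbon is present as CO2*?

α₀ = 1 / (1 + K1/[H⁺] + K1K2/[H⁺]²) = 1 / (1 + 10^+1.58 + 10^+0.26)
   = 1 / (1 + 38.019 + 1.8197) = 1/40.839 = 0.02449

α₀ = 0.0245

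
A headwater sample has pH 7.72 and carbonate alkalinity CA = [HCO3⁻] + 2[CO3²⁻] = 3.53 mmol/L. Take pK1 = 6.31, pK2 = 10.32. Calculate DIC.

CA = [HCO3⁻] + 2[CO3²⁻] = (α₁ + 2α₂)·DIC
At pH 7.72: [H⁺]/K1 = 10^-1.41 = 0.038905, K2/[H⁺] = 10^-2.60 = 0.0025119
α₁ = 1/(1 + 0.038905 + 0.0025119) = 1/1.0414 = 0.9602; α₂ = α₁·K2/[H⁺] = 0.002412
α₁ + 2α₂ = 0.9651
DIC = CA / (α₁ + 2α₂) = 3.53 / 0.9651 = 3.66 mmol/L

DIC = 3.66 mmol/L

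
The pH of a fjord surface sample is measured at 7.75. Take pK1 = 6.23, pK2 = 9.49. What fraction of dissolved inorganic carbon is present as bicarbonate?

α₁ = 0.954

α₁ = 1 / (1 + [H⁺]/K1 + K2/[H⁺]) = 1 / (1 + 10^-1.52 + 10^-1.74)
   = 1 / (1 + 0.030200 + 0.018197) = 1/1.0484 = 0.9538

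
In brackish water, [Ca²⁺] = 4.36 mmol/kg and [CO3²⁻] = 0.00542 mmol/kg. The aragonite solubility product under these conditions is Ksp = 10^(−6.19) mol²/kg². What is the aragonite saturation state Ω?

Ksp = 10^(−6.19) = 6.457×10^-7
Ω = [Ca²⁺][CO3²⁻]/Ksp = (4.36×10^-3)(0.00542×10^-3) / 6.457×10^-7 = 0.0366

Ω = 0.0366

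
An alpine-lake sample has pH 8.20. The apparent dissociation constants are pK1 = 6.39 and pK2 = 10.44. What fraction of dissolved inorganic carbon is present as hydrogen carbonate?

α₁ = 0.979

α₁ = 1 / (1 + [H⁺]/K1 + K2/[H⁺]) = 1 / (1 + 10^-1.81 + 10^-2.24)
   = 1 / (1 + 0.015488 + 0.0057544) = 1/1.0212 = 0.9792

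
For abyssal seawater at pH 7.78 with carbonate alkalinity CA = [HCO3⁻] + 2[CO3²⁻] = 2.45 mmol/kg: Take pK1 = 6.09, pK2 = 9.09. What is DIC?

CA = [HCO3⁻] + 2[CO3²⁻] = (α₁ + 2α₂)·DIC
At pH 7.78: [H⁺]/K1 = 10^-1.69 = 0.020417, K2/[H⁺] = 10^-1.31 = 0.048978
α₁ = 1/(1 + 0.020417 + 0.048978) = 1/1.0694 = 0.9351; α₂ = α₁·K2/[H⁺] = 0.04580
α₁ + 2α₂ = 1.0267
DIC = CA / (α₁ + 2α₂) = 2.45 / 1.0267 = 2.39 mmol/kg

DIC = 2.39 mmol/kg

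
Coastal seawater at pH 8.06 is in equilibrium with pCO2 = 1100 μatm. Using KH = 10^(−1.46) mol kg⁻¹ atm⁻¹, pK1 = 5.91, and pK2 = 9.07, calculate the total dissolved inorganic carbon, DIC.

DIC = 5.95 mmol/kg

[CO2*] = KH · pCO2 = 10^(−1.46) × 1100×10^-6 = 3.814×10^-5 mol/kg
α₀ = 1/(1 + K1/[H⁺] + K1K2/[H⁺]²) = 1/(1 + 10^+2.15 + 10^+1.14) = 0.006408
DIC = [CO2*]/α₀ = 3.814×10^-5 / 0.006408 = 5.95 mmol/kg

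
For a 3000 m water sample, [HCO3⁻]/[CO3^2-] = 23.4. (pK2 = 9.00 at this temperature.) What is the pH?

pH = 7.63

From K2 = [H⁺][CO3^2-]/[HCO3⁻]:  pH = pK2 − log₁₀([HCO3⁻]/[CO3^2-])
log₁₀(23.4) = +1.369
pH = 9.00 − (+1.369) = 7.63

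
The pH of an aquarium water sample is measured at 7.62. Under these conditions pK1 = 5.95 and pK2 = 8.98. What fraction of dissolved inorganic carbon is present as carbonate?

α₂ = 1 / (1 + [H⁺]/K2 + [H⁺]²/(K1K2)) = 1 / (1 + 10^+1.36 + 10^-0.31)
   = 1 / (1 + 22.909 + 0.48978) = 1/24.398 = 0.04099

α₂ = 0.0410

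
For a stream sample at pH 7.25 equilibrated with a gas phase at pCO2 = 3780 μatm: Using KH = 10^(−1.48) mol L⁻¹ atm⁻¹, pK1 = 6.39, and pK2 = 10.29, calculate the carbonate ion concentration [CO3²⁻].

[CO3²⁻] = 0.827 μmol/L

[CO2*] = KH · pCO2 = 10^(−1.48) × 3780×10^-6 = 1.252×10^-4 mol/L
α₀ = 1/(1 + K1/[H⁺] + K1K2/[H⁺]²) = 1/(1 + 10^+0.86 + 10^-2.18) = 0.1212
DIC = [CO2*]/α₀ = 1.252×10^-4 / 0.1212 = 1.033 mmol/L
[CO3²⁻] = α₂·DIC; α₂ = 0.0008007, so [CO3²⁻] = 0.0008007 × 1.033 = 0.000827 mmol/L = 0.827 μmol/L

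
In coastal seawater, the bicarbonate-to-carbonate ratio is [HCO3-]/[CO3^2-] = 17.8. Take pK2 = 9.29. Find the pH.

From K2 = [H⁺][CO3^2-]/[HCO3-]:  pH = pK2 − log₁₀([HCO3-]/[CO3^2-])
log₁₀(17.8) = +1.250
pH = 9.29 − (+1.250) = 8.04

pH = 8.04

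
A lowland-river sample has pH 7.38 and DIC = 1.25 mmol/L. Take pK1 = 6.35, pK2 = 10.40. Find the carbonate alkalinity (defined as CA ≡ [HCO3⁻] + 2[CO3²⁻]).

CA = [HCO3⁻] + 2[CO3²⁻] = (α₁ + 2α₂)·DIC
At pH 7.38: [H⁺]/K1 = 10^-1.03 = 0.093325, K2/[H⁺] = 10^-3.02 = 0.00095499
α₁ = 1/(1 + 0.093325 + 0.00095499) = 1/1.0943 = 0.9138; α₂ = α₁·K2/[H⁺] = 0.0008727
α₁ + 2α₂ = 0.9156
CA = 0.9156 × 1.25 = 1.14 mmol/L

CA = 1.14 mmol/L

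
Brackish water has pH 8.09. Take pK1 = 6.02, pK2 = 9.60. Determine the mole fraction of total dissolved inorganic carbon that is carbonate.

α₂ = 0.0297

α₂ = 1 / (1 + [H⁺]/K2 + [H⁺]²/(K1K2)) = 1 / (1 + 10^+1.51 + 10^-0.56)
   = 1 / (1 + 32.359 + 0.27542) = 1/33.635 = 0.02973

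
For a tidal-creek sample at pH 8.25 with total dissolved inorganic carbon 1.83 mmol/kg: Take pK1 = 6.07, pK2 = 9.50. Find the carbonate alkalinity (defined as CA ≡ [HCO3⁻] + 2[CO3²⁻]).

CA = 1.92 mmol/kg

CA = [HCO3⁻] + 2[CO3²⁻] = (α₁ + 2α₂)·DIC
At pH 8.25: [H⁺]/K1 = 10^-2.18 = 0.0066069, K2/[H⁺] = 10^-1.25 = 0.056234
α₁ = 1/(1 + 0.0066069 + 0.056234) = 1/1.0628 = 0.9409; α₂ = α₁·K2/[H⁺] = 0.05291
α₁ + 2α₂ = 1.0467
CA = 1.0467 × 1.83 = 1.92 mmol/kg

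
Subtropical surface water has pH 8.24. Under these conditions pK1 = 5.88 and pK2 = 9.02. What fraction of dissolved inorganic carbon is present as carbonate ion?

α₂ = 1 / (1 + [H⁺]/K2 + [H⁺]²/(K1K2)) = 1 / (1 + 10^+0.78 + 10^-1.58)
   = 1 / (1 + 6.0256 + 0.026303) = 1/7.0519 = 0.1418

α₂ = 0.142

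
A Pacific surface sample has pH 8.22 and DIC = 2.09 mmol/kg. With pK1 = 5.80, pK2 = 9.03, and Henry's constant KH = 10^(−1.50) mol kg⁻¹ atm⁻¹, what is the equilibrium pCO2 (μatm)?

α₀ = 1 / (1 + K1/[H⁺] + K1K2/[H⁺]²) = 1 / (1 + 10^+2.42 + 10^+1.61)
   = 1 / (1 + 263.03 + 40.738) = 1/304.76 = 0.003281
[CO2*] = α₀ × DIC = 0.003281 × 2.09 = 0.006858 mmol/kg = 6.858 μmol/kg
pCO2 = [CO2*]/KH = 6.858×10^-6 / 3.162×10^-2 = 217 μatm

pCO2 = 217 μatm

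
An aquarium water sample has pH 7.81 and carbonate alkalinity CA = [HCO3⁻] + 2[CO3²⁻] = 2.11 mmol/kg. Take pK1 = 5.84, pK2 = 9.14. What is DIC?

CA = [HCO3⁻] + 2[CO3²⁻] = (α₁ + 2α₂)·DIC
At pH 7.81: [H⁺]/K1 = 10^-1.97 = 0.010715, K2/[H⁺] = 10^-1.33 = 0.046774
α₁ = 1/(1 + 0.010715 + 0.046774) = 1/1.0575 = 0.9456; α₂ = α₁·K2/[H⁺] = 0.04423
α₁ + 2α₂ = 1.0341
DIC = CA / (α₁ + 2α₂) = 2.11 / 1.0341 = 2.04 mmol/kg

DIC = 2.04 mmol/kg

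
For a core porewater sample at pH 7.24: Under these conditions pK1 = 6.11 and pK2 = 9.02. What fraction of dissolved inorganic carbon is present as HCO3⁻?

α₁ = 1 / (1 + [H⁺]/K1 + K2/[H⁺]) = 1 / (1 + 10^-1.13 + 10^-1.78)
   = 1 / (1 + 0.074131 + 0.016596) = 1/1.0907 = 0.9168

α₁ = 0.917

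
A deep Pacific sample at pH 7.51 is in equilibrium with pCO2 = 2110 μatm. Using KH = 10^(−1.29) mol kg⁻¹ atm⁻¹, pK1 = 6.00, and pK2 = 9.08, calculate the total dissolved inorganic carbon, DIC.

[CO2*] = KH · pCO2 = 10^(−1.29) × 2110×10^-6 = 1.082×10^-4 mol/kg
α₀ = 1/(1 + K1/[H⁺] + K1K2/[H⁺]²) = 1/(1 + 10^+1.51 + 10^-0.06) = 0.02921
DIC = [CO2*]/α₀ = 1.082×10^-4 / 0.02921 = 3.70 mmol/kg

DIC = 3.70 mmol/kg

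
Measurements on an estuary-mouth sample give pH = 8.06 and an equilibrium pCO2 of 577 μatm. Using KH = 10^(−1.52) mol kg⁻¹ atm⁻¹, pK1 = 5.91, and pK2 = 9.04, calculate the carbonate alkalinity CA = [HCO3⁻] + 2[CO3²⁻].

[CO2*] = KH · pCO2 = 10^(−1.52) × 577×10^-6 = 1.743×10^-5 mol/kg
α₀ = 1/(1 + K1/[H⁺] + K1K2/[H⁺]²) = 1/(1 + 10^+2.15 + 10^+1.17) = 0.006368
DIC = [CO2*]/α₀ = 1.743×10^-5 / 0.006368 = 2.737 mmol/kg
CA = (α₁ + 2α₂)·DIC = (0.8994 + 2×0.09418) × 2.737 = 2.98 mmol/kg

CA = 2.98 mmol/kg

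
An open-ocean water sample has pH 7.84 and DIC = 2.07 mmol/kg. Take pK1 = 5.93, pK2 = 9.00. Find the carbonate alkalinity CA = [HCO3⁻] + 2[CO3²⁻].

CA = 2.18 mmol/kg

CA = [HCO3⁻] + 2[CO3²⁻] = (α₁ + 2α₂)·DIC
At pH 7.84: [H⁺]/K1 = 10^-1.91 = 0.012303, K2/[H⁺] = 10^-1.16 = 0.069183
α₁ = 1/(1 + 0.012303 + 0.069183) = 1/1.0815 = 0.9247; α₂ = α₁·K2/[H⁺] = 0.06397
α₁ + 2α₂ = 1.0526
CA = 1.0526 × 2.07 = 2.18 mmol/kg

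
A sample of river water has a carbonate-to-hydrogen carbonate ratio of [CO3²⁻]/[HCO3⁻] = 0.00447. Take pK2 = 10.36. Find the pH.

pH = 8.01

From K2 = [H⁺][CO3²⁻]/[HCO3⁻]:  pH = pK2 + log₁₀([CO3²⁻]/[HCO3⁻])
log₁₀(0.00447) = -2.350
pH = 10.36 + (-2.350) = 8.01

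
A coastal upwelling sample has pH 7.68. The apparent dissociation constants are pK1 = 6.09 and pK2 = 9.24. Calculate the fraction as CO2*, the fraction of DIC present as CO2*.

α₀ = 1 / (1 + K1/[H⁺] + K1K2/[H⁺]²) = 1 / (1 + 10^+1.59 + 10^+0.03)
   = 1 / (1 + 38.905 + 1.0715) = 1/40.976 = 0.02440

α₀ = 0.0244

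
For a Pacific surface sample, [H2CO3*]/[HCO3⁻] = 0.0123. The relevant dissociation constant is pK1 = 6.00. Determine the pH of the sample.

pH = 7.91

From K1 = [H⁺][HCO3⁻]/[H2CO3*]:  pH = pK1 − log₁₀([H2CO3*]/[HCO3⁻])
log₁₀(0.0123) = -1.910
pH = 6.00 − (-1.910) = 7.91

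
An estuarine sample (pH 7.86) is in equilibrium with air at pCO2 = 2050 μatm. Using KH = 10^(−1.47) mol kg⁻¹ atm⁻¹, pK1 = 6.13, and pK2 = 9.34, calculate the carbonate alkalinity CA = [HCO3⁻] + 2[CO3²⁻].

CA = 3.98 mmol/kg

[CO2*] = KH · pCO2 = 10^(−1.47) × 2050×10^-6 = 6.946×10^-5 mol/kg
α₀ = 1/(1 + K1/[H⁺] + K1K2/[H⁺]²) = 1/(1 + 10^+1.73 + 10^+0.25) = 0.01770
DIC = [CO2*]/α₀ = 6.946×10^-5 / 0.01770 = 3.923 mmol/kg
CA = (α₁ + 2α₂)·DIC = (0.9508 + 2×0.03148) × 3.923 = 3.98 mmol/kg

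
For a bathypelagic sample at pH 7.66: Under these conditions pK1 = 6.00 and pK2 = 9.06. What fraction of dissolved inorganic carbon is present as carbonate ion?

α₂ = 0.0375

α₂ = 1 / (1 + [H⁺]/K2 + [H⁺]²/(K1K2)) = 1 / (1 + 10^+1.40 + 10^-0.26)
   = 1 / (1 + 25.119 + 0.54954) = 1/26.668 = 0.03750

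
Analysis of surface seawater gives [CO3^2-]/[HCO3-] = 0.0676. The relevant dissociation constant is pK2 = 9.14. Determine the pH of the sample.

pH = 7.97

From K2 = [H⁺][CO3^2-]/[HCO3-]:  pH = pK2 + log₁₀([CO3^2-]/[HCO3-])
log₁₀(0.0676) = -1.170
pH = 9.14 + (-1.170) = 7.97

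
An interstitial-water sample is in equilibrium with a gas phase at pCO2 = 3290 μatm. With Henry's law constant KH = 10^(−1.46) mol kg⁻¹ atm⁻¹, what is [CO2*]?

KH = 10^(−1.46) = 3.467×10^-2 mol kg⁻¹ atm⁻¹
[CO2*] = KH · pCO2 = 3.467×10^-2 × 3290×10^-6 atm = 1.14×10^-4 mol/kg

[CO2*] = 114 μmol/kg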